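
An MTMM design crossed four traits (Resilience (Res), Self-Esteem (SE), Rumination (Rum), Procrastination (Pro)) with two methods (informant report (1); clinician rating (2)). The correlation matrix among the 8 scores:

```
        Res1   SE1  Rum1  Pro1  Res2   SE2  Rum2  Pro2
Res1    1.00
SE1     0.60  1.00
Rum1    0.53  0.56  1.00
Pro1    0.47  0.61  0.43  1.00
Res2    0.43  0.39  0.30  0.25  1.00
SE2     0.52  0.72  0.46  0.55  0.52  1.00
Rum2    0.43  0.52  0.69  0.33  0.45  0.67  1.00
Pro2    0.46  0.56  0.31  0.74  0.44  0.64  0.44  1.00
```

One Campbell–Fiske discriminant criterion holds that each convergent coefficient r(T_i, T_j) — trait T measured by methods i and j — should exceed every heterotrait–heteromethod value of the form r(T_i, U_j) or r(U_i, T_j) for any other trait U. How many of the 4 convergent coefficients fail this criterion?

1

Checking each validity diagonal entry against its comparison values:
Res (methods 1·2): 0.43 vs {0.52, 0.39, 0.43, 0.30, 0.46, 0.25} → fail.
SE (methods 1·2): 0.72 vs {0.39, 0.52, 0.52, 0.46, 0.56, 0.55} → pass.
Rum (methods 1·2): 0.69 vs {0.30, 0.43, 0.46, 0.52, 0.31, 0.33} → pass.
Pro (methods 1·2): 0.74 vs {0.25, 0.46, 0.55, 0.56, 0.33, 0.31} → pass.
1 of 4 fail.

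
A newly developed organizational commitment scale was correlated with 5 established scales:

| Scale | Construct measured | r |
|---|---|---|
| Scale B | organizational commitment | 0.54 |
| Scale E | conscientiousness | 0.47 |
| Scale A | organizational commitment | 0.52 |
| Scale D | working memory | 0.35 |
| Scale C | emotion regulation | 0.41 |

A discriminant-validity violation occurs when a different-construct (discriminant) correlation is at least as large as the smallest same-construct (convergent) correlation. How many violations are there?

Convergent (same construct = organizational commitment): Scale B, Scale A.
Smallest convergent = 0.52. Discriminant values: 0.47, 0.35, 0.41; count ≥ 0.52 → 0.

0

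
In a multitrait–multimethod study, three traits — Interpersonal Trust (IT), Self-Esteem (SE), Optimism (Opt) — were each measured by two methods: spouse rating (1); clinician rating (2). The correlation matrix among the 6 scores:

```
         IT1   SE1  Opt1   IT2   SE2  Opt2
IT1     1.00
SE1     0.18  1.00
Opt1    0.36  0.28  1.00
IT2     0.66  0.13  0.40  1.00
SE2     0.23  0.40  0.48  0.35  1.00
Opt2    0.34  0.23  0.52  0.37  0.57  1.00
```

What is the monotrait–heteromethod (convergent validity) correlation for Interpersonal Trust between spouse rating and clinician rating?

Same trait (IT), different methods: r(IT1, IT2) = 0.66.

0.66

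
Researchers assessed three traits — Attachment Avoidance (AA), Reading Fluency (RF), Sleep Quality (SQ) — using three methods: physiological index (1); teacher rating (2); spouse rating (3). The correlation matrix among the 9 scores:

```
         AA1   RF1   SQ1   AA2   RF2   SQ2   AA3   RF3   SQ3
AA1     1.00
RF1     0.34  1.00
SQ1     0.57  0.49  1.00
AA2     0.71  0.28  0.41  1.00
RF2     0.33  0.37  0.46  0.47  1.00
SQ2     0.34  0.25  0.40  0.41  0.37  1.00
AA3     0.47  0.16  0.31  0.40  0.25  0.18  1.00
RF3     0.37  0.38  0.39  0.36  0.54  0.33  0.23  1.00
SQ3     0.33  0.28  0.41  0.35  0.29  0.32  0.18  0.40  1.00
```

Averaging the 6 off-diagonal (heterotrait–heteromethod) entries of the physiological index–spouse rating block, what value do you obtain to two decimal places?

HTHM values (method 1 × method 3): 0.37, 0.33, 0.16, 0.28, 0.31, 0.39; mean = 1.84/6 = 0.31.

0.31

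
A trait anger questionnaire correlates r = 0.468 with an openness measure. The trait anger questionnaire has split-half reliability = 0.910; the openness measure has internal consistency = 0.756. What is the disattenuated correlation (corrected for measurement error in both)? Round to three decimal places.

0.564

r_true = r_obs / √(r_xx · r_yy) = 0.468 / √(0.910 × 0.756) = 0.468 / √0.687960 = 0.468 / 0.8294 ≈ 0.564.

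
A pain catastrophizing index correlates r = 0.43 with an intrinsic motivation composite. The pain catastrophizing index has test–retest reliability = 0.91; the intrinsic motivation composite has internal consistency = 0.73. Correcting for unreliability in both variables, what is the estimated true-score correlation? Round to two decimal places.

r_true = r_obs / √(r_xx · r_yy) = 0.43 / √(0.91 × 0.73) = 0.43 / √0.6643 = 0.43 / 0.8150 ≈ 0.53.

0.53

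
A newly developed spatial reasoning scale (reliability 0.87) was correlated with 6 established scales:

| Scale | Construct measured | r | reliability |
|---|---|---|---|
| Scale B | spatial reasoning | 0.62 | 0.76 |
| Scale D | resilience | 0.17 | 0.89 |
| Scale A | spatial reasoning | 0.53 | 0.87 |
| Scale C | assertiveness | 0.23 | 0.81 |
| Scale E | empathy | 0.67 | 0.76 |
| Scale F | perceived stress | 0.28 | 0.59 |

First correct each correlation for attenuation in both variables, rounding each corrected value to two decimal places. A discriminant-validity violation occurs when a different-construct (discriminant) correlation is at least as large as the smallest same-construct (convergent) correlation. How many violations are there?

1

Disattenuated r (r / √(r_scale · r_new)):
  Scale B (conv): 0.62 / √(0.76·0.87) = 0.76
  Scale D (disc): 0.17 / √(0.89·0.87) = 0.19
  Scale A (conv): 0.53 / √(0.87·0.87) = 0.61
  Scale C (disc): 0.23 / √(0.81·0.87) = 0.27
  Scale E (disc): 0.67 / √(0.76·0.87) = 0.82
  Scale F (disc): 0.28 / √(0.59·0.87) = 0.39
Smallest convergent = 0.61. Discriminant values: 0.19, 0.27, 0.82, 0.39; count ≥ 0.61 → 1.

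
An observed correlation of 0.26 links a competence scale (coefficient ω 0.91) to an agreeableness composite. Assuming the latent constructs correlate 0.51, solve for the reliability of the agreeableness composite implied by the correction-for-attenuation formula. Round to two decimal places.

0.29

r_true = r_obs / √(r_xx · r_yy) ⇒ 0.51 = 0.26 / √(0.91 · r_yy).
√(0.91 · r_yy) = 0.26 / 0.51 = 0.5098; 0.91 · r_yy = 0.2599; r_yy = 0.2599 / 0.91 ≈ 0.29.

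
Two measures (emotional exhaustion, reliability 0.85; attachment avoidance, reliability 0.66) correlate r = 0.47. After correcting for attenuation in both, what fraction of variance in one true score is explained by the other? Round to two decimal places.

Disattenuated r = 0.47 / √(0.85 × 0.66) = 0.47 / 0.7490 = 0.6275.
Shared true-score variance = 0.6275² = 0.3938 ≈ 0.39.

0.39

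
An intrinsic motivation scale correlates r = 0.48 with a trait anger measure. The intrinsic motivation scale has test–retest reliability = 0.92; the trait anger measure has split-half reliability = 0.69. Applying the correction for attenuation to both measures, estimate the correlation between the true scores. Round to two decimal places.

0.60

r_true = r_obs / √(r_xx · r_yy) = 0.48 / √(0.92 × 0.69) = 0.48 / √0.6348 = 0.48 / 0.7967 ≈ 0.60.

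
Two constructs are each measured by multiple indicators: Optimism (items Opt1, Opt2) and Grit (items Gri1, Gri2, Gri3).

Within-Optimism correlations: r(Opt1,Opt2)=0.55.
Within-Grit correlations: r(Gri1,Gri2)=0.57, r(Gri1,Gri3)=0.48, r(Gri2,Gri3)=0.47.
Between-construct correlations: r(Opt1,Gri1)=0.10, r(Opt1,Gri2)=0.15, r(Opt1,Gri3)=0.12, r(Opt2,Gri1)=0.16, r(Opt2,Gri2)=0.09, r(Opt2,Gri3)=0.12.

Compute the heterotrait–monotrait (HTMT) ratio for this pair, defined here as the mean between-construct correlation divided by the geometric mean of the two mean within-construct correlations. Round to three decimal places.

0.234

Mean between = 0.74/6 = 0.1233.
Mean within-Opt = 0.55/1 = 0.5500; mean within-Gri = 1.52/3 = 0.5067.
Geometric mean = √(0.5500 × 0.5067) = 0.5279.
HTMT = 0.1233 / 0.5279 = 0.234.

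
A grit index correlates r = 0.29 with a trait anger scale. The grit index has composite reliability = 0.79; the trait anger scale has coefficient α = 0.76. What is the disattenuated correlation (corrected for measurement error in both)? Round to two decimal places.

0.37

r_true = r_obs / √(r_xx · r_yy) = 0.29 / √(0.79 × 0.76) = 0.29 / √0.6004 = 0.29 / 0.7749 ≈ 0.37.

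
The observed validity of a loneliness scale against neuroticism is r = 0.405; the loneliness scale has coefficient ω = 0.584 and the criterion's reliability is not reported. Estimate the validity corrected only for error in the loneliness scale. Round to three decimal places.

Single correction: r_c = r_obs / √r_xx = 0.405 / √0.584 = 0.405 / 0.7642 ≈ 0.530.

0.530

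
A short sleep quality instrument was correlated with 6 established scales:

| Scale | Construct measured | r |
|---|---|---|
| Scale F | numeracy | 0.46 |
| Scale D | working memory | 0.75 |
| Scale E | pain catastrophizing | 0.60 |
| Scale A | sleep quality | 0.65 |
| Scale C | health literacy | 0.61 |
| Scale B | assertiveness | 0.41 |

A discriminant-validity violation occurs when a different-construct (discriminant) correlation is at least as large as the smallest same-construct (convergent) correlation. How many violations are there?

Convergent (same construct = sleep quality): Scale A.
Smallest convergent = 0.65. Discriminant values: 0.46, 0.75, 0.60, 0.61, 0.41; count ≥ 0.65 → 1.

1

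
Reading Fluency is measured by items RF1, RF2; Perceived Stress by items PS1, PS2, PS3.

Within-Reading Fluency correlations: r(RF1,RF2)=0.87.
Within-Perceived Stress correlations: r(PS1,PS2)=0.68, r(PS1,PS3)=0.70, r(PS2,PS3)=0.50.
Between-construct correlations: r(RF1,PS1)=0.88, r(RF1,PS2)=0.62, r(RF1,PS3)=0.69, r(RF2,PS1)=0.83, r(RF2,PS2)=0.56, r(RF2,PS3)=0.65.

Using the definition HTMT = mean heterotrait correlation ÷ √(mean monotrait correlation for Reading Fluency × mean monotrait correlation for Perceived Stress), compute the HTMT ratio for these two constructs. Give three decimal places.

Mean heterotrait r = 4.23/6 = 0.7050.
Mean within-RF = 0.87/1 = 0.8700; mean within-PS = 1.88/3 = 0.6267.
Geometric mean = √(0.8700 × 0.6267) = 0.7384.
HTMT = 0.7050 / 0.7384 = 0.955.

0.955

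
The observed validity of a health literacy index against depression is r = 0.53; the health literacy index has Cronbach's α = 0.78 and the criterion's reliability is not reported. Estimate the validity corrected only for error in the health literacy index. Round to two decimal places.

Single correction: r_c = r_obs / √r_xx = 0.53 / √0.78 = 0.53 / 0.8832 ≈ 0.60.

0.60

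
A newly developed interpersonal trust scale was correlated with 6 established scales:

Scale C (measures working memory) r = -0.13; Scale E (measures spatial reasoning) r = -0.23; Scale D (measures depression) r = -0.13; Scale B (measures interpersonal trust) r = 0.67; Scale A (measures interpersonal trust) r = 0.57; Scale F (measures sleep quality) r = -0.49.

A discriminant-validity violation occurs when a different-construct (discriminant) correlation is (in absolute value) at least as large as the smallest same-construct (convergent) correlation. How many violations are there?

0

Convergent (same construct = interpersonal trust): Scale B, Scale A.
Smallest convergent = 0.57. Discriminant |r|: 0.13, 0.23, 0.13, 0.49; count ≥ 0.57 → 0.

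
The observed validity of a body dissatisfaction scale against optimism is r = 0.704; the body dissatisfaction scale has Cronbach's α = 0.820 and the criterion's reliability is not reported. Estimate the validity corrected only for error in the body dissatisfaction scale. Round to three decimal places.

Single correction: r_c = r_obs / √r_xx = 0.704 / √0.820 = 0.704 / 0.9055 ≈ 0.777.

0.777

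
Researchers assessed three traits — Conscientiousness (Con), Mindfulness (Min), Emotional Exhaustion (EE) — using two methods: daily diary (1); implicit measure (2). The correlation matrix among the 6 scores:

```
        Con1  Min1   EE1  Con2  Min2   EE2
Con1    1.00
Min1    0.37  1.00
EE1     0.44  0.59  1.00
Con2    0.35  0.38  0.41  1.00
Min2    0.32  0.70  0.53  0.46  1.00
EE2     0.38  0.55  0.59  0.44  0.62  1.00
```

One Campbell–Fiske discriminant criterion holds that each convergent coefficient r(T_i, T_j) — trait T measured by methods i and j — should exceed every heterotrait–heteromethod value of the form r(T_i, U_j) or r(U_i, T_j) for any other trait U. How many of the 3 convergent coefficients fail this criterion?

Convergent coefficients and their comparison sets:
Con (methods 1·2): 0.35 vs {0.32, 0.38, 0.38, 0.41} → fail.
Min (methods 1·2): 0.70 vs {0.38, 0.32, 0.55, 0.53} → pass.
EE (methods 1·2): 0.59 vs {0.41, 0.38, 0.53, 0.55} → pass.
1 of 3 fail.

1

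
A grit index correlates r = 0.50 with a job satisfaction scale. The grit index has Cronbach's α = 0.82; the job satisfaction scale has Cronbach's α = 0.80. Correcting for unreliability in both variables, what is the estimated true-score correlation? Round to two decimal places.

0.62

r_true = r_obs / √(r_xx · r_yy) = 0.50 / √(0.82 × 0.80) = 0.50 / √0.6560 = 0.50 / 0.8099 ≈ 0.62.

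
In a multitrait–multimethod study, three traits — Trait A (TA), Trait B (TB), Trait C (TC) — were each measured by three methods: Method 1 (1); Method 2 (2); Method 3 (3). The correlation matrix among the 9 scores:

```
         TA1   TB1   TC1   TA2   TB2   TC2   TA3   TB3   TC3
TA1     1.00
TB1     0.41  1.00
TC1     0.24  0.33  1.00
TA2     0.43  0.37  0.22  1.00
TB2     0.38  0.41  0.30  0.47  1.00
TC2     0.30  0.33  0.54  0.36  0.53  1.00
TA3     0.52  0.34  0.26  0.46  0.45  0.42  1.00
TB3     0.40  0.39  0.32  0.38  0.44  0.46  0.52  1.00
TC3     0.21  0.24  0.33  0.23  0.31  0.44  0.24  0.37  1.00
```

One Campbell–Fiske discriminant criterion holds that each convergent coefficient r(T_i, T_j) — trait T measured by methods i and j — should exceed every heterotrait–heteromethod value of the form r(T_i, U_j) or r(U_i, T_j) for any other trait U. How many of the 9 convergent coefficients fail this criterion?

Checking each validity diagonal entry against its comparison values:
TA (methods 1·2): 0.43 vs {0.38, 0.37, 0.30, 0.22} → pass.
TA (methods 1·3): 0.52 vs {0.40, 0.34, 0.21, 0.26} → pass.
TA (methods 2·3): 0.46 vs {0.38, 0.45, 0.23, 0.42} → pass.
TB (methods 1·2): 0.41 vs {0.37, 0.38, 0.33, 0.30} → pass.
TB (methods 1·3): 0.39 vs {0.34, 0.40, 0.24, 0.32} → fail.
TB (methods 2·3): 0.44 vs {0.45, 0.38, 0.31, 0.46} → fail.
TC (methods 1·2): 0.54 vs {0.22, 0.30, 0.30, 0.33} → pass.
TC (methods 1·3): 0.33 vs {0.26, 0.21, 0.32, 0.24} → pass.
TC (methods 2·3): 0.44 vs {0.42, 0.23, 0.46, 0.31} → fail.
3 of 9 fail.

3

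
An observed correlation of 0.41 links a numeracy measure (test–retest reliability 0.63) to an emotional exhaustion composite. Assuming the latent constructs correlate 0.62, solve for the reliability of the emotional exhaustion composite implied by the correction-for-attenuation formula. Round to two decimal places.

0.69

r_true = r_obs / √(r_xx · r_yy) ⇒ 0.62 = 0.41 / √(0.63 · r_yy).
√(0.63 · r_yy) = 0.41 / 0.62 = 0.6613; 0.63 · r_yy = 0.4373; r_yy = 0.4373 / 0.63 ≈ 0.69.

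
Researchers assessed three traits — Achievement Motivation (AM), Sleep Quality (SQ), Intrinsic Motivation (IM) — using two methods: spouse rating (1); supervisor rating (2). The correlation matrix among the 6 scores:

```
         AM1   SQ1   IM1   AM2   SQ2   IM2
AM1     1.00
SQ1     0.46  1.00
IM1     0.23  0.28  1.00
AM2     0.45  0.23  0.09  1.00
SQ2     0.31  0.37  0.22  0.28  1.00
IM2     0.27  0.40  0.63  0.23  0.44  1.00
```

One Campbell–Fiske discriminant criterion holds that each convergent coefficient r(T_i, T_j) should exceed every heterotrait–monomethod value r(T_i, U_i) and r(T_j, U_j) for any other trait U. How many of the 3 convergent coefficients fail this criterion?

2

Checking each validity diagonal entry against its comparison values:
AM (methods 1·2): 0.45 vs {0.46, 0.28, 0.23, 0.23} → fail.
SQ (methods 1·2): 0.37 vs {0.46, 0.28, 0.28, 0.44} → fail.
IM (methods 1·2): 0.63 vs {0.23, 0.23, 0.28, 0.44} → pass.
2 of 3 fail.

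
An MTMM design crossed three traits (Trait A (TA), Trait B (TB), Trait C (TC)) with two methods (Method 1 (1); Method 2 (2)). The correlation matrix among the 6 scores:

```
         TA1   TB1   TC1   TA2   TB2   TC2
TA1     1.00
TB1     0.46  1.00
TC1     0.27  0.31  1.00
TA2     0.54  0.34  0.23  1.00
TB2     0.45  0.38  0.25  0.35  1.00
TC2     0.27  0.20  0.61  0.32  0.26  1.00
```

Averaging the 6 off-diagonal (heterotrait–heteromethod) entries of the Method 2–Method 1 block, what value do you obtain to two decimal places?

0.29

HTHM values (method 2 × method 1): 0.34, 0.23, 0.45, 0.25, 0.27, 0.20; mean = 1.74/6 = 0.29.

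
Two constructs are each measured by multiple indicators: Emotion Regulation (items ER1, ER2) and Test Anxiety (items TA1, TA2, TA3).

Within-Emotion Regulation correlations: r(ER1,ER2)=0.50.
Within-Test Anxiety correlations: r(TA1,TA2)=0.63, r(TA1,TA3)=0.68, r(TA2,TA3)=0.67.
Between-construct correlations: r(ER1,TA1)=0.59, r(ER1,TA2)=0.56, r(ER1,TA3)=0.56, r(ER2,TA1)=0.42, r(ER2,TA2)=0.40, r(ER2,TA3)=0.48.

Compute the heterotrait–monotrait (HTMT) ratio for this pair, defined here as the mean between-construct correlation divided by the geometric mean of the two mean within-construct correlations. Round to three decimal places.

0.873

Between-construct mean = 3.01/6 = 0.5017.
Mean within-ER = 0.50/1 = 0.5000; mean within-TA = 1.98/3 = 0.6600.
Geometric mean = √(0.5000 × 0.6600) = 0.5745.
HTMT = 0.5017 / 0.5745 = 0.873.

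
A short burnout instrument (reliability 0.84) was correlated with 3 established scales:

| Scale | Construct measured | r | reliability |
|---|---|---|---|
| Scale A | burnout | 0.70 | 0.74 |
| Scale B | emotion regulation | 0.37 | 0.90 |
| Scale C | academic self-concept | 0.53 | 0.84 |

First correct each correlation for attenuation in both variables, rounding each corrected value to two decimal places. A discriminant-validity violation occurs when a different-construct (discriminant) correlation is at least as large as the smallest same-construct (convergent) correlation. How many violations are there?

Disattenuated r (r / √(r_scale · r_new)):
  Scale A (conv): 0.70 / √(0.74·0.84) = 0.89
  Scale B (disc): 0.37 / √(0.90·0.84) = 0.43
  Scale C (disc): 0.53 / √(0.84·0.84) = 0.63
Smallest convergent = 0.89. Discriminant values: 0.43, 0.63; count ≥ 0.89 → 0.

0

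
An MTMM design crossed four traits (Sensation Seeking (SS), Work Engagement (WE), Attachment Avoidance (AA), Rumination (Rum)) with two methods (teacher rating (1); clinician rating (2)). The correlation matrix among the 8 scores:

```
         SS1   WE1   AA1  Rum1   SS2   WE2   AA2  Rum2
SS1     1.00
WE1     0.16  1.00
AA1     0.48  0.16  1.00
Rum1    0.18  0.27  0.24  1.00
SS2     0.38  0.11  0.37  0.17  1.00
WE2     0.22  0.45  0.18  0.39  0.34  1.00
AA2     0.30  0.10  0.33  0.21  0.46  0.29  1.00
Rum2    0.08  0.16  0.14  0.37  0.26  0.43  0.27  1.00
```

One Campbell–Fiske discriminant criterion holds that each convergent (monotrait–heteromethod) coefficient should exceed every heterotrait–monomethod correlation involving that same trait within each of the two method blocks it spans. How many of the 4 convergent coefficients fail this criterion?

3

Convergent coefficients and their comparison sets:
SS (methods 1·2): 0.38 vs {0.16, 0.34, 0.48, 0.46, 0.18, 0.26} → fail.
WE (methods 1·2): 0.45 vs {0.16, 0.34, 0.16, 0.29, 0.27, 0.43} → pass.
AA (methods 1·2): 0.33 vs {0.48, 0.46, 0.16, 0.29, 0.24, 0.27} → fail.
Rum (methods 1·2): 0.37 vs {0.18, 0.26, 0.27, 0.43, 0.24, 0.27} → fail.
3 of 4 fail.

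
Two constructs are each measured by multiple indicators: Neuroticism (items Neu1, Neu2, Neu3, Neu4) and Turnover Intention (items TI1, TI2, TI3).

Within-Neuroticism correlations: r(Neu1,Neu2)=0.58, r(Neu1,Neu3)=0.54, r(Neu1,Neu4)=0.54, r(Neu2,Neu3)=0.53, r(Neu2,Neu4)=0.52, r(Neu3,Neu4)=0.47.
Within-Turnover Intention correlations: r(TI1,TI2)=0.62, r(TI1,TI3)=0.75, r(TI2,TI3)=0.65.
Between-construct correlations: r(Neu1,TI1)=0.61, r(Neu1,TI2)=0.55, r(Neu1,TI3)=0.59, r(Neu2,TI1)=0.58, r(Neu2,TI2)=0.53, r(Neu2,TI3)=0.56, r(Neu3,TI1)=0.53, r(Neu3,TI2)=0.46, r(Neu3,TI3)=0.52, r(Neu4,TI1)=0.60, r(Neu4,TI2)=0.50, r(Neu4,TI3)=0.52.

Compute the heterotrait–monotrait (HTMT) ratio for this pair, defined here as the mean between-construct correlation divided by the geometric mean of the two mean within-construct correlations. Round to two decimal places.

Between-construct mean = 6.55/12 = 0.5458.
Mean within-Neu = 3.18/6 = 0.5300; mean within-TI = 2.02/3 = 0.6733.
Geometric mean = √(0.5300 × 0.6733) = 0.5974.
HTMT = 0.5458 / 0.5974 = 0.91.

0.91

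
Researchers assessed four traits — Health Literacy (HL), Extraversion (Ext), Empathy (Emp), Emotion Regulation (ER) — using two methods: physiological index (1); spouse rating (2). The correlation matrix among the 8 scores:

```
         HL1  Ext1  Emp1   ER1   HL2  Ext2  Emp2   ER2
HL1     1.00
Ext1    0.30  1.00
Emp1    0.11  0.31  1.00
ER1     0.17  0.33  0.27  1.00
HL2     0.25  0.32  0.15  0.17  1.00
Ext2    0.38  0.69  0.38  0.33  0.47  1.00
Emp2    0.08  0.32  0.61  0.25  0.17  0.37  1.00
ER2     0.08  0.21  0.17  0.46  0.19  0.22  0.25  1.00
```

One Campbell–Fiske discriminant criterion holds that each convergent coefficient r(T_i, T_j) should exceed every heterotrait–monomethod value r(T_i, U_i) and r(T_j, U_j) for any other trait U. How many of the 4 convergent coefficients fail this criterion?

1

Each convergent coefficient versus the relevant comparison correlations:
HL (methods 1·2): 0.25 vs {0.30, 0.47, 0.11, 0.17, 0.17, 0.19} → fail.
Ext (methods 1·2): 0.69 vs {0.30, 0.47, 0.31, 0.37, 0.33, 0.22} → pass.
Emp (methods 1·2): 0.61 vs {0.11, 0.17, 0.31, 0.37, 0.27, 0.25} → pass.
ER (methods 1·2): 0.46 vs {0.17, 0.19, 0.33, 0.22, 0.27, 0.25} → pass.
1 of 4 fail.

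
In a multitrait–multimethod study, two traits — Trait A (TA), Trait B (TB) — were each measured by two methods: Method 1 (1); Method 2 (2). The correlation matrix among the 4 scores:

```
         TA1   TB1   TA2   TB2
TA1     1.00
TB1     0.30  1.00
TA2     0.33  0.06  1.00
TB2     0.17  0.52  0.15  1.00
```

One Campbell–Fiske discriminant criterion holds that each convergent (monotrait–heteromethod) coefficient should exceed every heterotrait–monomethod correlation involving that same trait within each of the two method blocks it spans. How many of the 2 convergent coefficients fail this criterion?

Convergent coefficients and their comparison sets:
TA (methods 1·2): 0.33 vs {0.30, 0.15} → pass.
TB (methods 1·2): 0.52 vs {0.30, 0.15} → pass.
0 of 2 fail.

0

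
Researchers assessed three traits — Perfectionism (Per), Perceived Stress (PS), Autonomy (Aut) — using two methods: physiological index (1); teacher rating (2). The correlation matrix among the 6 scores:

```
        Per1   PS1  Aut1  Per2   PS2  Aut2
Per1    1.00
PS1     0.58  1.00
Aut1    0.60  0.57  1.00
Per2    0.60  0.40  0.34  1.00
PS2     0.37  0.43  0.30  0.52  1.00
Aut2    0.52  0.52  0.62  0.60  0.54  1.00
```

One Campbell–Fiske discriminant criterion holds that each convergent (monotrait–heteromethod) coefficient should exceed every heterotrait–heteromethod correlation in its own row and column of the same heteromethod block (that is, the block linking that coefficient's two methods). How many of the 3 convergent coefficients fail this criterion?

Each convergent coefficient versus the relevant comparison correlations:
Per (methods 1·2): 0.60 vs {0.37, 0.40, 0.52, 0.34} → pass.
PS (methods 1·2): 0.43 vs {0.40, 0.37, 0.52, 0.30} → fail.
Aut (methods 1·2): 0.62 vs {0.34, 0.52, 0.30, 0.52} → pass.
1 of 3 fail.

1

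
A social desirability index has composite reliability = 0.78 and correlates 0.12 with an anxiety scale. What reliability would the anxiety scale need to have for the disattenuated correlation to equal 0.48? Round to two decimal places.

r_true = r_obs / √(r_xx · r_yy) ⇒ 0.48 = 0.12 / √(0.78 · r_yy).
√(0.78 · r_yy) = 0.12 / 0.48 = 0.2500; 0.78 · r_yy = 0.0625; r_yy = 0.0625 / 0.78 ≈ 0.08.

0.08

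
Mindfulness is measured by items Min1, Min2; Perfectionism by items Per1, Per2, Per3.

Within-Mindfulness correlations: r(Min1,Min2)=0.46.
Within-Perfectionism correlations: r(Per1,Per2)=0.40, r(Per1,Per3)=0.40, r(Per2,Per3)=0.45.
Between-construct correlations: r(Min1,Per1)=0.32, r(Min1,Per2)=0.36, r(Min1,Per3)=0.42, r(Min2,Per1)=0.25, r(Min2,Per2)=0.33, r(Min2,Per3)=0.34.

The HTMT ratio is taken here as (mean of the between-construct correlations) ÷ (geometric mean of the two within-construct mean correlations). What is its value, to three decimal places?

0.769

Between-construct mean = 2.02/6 = 0.3367.
Mean within-Min = 0.46/1 = 0.4600; mean within-Per = 1.25/3 = 0.4167.
Geometric mean = √(0.4600 × 0.4167) = 0.4378.
HTMT = 0.3367 / 0.4378 = 0.769.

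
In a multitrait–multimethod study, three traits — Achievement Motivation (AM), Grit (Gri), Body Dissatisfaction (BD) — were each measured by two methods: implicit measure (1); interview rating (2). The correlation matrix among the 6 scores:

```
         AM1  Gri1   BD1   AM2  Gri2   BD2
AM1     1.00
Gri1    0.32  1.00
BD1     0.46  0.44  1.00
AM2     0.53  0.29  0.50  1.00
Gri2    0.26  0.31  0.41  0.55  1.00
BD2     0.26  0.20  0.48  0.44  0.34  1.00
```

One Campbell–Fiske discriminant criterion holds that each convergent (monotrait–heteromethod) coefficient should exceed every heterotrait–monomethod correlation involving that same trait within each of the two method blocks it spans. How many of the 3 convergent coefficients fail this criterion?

Convergent coefficients and their comparison sets:
AM (methods 1·2): 0.53 vs {0.32, 0.55, 0.46, 0.44} → fail.
Gri (methods 1·2): 0.31 vs {0.32, 0.55, 0.44, 0.34} → fail.
BD (methods 1·2): 0.48 vs {0.46, 0.44, 0.44, 0.34} → pass.
2 of 3 fail.

2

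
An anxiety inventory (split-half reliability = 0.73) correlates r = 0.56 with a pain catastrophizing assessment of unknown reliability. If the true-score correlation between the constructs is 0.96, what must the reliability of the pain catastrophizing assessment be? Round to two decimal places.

r_true = r_obs / √(r_xx · r_yy) ⇒ 0.96 = 0.56 / √(0.73 · r_yy).
√(0.73 · r_yy) = 0.56 / 0.96 = 0.5833; 0.73 · r_yy = 0.3402; r_yy = 0.3402 / 0.73 ≈ 0.47.

0.47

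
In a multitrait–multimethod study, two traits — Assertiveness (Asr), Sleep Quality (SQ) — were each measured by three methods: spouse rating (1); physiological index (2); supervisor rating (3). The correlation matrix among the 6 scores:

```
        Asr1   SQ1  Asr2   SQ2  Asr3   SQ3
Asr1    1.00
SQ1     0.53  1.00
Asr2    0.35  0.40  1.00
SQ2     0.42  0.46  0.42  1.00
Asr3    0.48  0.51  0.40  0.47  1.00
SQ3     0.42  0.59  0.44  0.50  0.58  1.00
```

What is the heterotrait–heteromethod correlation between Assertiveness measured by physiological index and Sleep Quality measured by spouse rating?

Different traits and methods: r(Asr2, SQ1) = 0.40.

0.40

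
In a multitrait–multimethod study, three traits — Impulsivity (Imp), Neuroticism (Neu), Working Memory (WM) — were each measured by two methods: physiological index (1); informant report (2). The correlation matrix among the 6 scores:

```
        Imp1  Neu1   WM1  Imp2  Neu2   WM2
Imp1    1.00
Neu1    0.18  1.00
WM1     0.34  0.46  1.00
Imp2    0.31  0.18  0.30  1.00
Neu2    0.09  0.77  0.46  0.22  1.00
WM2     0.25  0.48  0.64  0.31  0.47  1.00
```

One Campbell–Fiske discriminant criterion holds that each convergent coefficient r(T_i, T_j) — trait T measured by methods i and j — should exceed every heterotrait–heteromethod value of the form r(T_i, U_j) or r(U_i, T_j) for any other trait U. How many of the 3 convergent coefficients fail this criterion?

Convergent coefficients and their comparison sets:
Imp (methods 1·2): 0.31 vs {0.09, 0.18, 0.25, 0.30} → pass.
Neu (methods 1·2): 0.77 vs {0.18, 0.09, 0.48, 0.46} → pass.
WM (methods 1·2): 0.64 vs {0.30, 0.25, 0.46, 0.48} → pass.
0 of 3 fail.

0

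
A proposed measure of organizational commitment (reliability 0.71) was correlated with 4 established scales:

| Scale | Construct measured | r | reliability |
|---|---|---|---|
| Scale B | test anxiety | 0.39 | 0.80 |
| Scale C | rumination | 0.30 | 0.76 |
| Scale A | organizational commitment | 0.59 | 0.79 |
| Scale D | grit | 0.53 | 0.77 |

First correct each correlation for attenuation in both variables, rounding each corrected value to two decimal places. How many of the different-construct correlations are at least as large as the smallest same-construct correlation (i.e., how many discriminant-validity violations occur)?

0

Disattenuated r (r / √(r_scale · r_new)):
  Scale B (disc): 0.39 / √(0.80·0.71) = 0.52
  Scale C (disc): 0.30 / √(0.76·0.71) = 0.41
  Scale A (conv): 0.59 / √(0.79·0.71) = 0.79
  Scale D (disc): 0.53 / √(0.77·0.71) = 0.72
Smallest convergent = 0.79. Discriminant values: 0.52, 0.41, 0.72; count ≥ 0.79 → 0.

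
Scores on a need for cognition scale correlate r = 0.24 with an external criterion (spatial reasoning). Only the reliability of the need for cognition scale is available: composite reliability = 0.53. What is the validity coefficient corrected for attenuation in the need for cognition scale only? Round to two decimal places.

Single correction: r_c = r_obs / √r_xx = 0.24 / √0.53 = 0.24 / 0.7280 ≈ 0.33.

0.33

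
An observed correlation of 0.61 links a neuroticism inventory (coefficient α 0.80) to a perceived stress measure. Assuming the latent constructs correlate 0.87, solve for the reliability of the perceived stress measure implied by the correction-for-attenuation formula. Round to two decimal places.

r_true = r_obs / √(r_xx · r_yy) ⇒ 0.87 = 0.61 / √(0.80 · r_yy).
√(0.80 · r_yy) = 0.61 / 0.87 = 0.7011; 0.80 · r_yy = 0.4915; r_yy = 0.4915 / 0.80 ≈ 0.61.

0.61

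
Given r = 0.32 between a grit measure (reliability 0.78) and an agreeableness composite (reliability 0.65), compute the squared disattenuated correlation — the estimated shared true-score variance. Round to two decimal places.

Disattenuated r = 0.32 / √(0.78 × 0.65) = 0.32 / 0.7120 = 0.4494.
Shared true-score variance = 0.4494² = 0.2020 ≈ 0.20.

0.20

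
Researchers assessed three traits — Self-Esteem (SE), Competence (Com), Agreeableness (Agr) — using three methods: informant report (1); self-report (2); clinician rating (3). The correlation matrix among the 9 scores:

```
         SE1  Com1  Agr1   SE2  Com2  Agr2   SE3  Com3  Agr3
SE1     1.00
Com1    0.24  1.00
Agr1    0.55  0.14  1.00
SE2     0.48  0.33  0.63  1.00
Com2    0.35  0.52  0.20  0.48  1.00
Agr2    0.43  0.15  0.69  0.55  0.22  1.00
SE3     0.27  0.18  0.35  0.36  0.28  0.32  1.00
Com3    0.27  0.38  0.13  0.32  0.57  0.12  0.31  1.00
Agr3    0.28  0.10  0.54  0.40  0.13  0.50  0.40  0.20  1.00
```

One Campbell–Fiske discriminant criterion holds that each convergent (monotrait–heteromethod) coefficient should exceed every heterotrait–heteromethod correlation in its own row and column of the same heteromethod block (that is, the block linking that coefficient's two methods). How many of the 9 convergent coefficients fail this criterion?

Checking each validity diagonal entry against its comparison values:
SE (methods 1·2): 0.48 vs {0.35, 0.33, 0.43, 0.63} → fail.
SE (methods 1·3): 0.27 vs {0.27, 0.18, 0.28, 0.35} → fail.
SE (methods 2·3): 0.36 vs {0.32, 0.28, 0.40, 0.32} → fail.
Com (methods 1·2): 0.52 vs {0.33, 0.35, 0.15, 0.20} → pass.
Com (methods 1·3): 0.38 vs {0.18, 0.27, 0.10, 0.13} → pass.
Com (methods 2·3): 0.57 vs {0.28, 0.32, 0.13, 0.12} → pass.
Agr (methods 1·2): 0.69 vs {0.63, 0.43, 0.20, 0.15} → pass.
Agr (methods 1·3): 0.54 vs {0.35, 0.28, 0.13, 0.10} → pass.
Agr (methods 2·3): 0.50 vs {0.32, 0.40, 0.12, 0.13} → pass.
3 of 9 fail.

3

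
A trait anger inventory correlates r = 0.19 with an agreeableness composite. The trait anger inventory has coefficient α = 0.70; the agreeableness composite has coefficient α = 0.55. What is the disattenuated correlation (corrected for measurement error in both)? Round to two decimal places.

r_true = r_obs / √(r_xx · r_yy) = 0.19 / √(0.70 × 0.55) = 0.19 / √0.3850 = 0.19 / 0.6205 ≈ 0.31.

0.31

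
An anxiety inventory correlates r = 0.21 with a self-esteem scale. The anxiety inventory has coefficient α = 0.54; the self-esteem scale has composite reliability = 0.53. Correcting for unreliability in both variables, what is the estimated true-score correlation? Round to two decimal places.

r_true = r_obs / √(r_xx · r_yy) = 0.21 / √(0.54 × 0.53) = 0.21 / √0.2862 = 0.21 / 0.5350 ≈ 0.39.

0.39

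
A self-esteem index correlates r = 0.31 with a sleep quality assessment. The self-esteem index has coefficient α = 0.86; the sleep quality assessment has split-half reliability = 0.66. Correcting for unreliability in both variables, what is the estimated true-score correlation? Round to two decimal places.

0.41

r_true = r_obs / √(r_xx · r_yy) = 0.31 / √(0.86 × 0.66) = 0.31 / √0.5676 = 0.31 / 0.7534 ≈ 0.41.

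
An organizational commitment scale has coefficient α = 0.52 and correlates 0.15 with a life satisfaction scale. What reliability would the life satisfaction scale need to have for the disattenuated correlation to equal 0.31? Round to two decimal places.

0.45

r_true = r_obs / √(r_xx · r_yy) ⇒ 0.31 = 0.15 / √(0.52 · r_yy).
√(0.52 · r_yy) = 0.15 / 0.31 = 0.4839; 0.52 · r_yy = 0.2342; r_yy = 0.2342 / 0.52 ≈ 0.45.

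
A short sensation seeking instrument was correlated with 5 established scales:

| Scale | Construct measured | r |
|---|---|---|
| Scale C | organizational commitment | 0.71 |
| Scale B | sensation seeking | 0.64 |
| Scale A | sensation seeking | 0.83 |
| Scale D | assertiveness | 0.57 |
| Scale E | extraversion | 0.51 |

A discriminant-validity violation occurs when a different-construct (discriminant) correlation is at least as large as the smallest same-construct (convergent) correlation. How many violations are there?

Convergent (same construct = sensation seeking): Scale B, Scale A.
Smallest convergent = 0.64. Discriminant values: 0.71, 0.57, 0.51; count ≥ 0.64 → 1.

1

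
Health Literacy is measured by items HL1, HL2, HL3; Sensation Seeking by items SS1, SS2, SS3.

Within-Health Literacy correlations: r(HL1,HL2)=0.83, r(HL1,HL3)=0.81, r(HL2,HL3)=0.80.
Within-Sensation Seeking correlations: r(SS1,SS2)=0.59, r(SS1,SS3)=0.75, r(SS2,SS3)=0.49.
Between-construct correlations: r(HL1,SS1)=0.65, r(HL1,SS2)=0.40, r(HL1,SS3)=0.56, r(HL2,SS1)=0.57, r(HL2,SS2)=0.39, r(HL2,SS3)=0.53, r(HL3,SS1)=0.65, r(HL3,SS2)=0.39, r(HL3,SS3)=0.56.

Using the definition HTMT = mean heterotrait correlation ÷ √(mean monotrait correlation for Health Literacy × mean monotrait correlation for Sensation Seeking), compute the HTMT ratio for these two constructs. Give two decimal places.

Mean between = 4.70/9 = 0.5222.
Mean within-HL = 2.44/3 = 0.8133; mean within-SS = 1.83/3 = 0.6100.
Geometric mean = √(0.8133 × 0.6100) = 0.7044.
HTMT = 0.5222 / 0.7044 = 0.74.

0.74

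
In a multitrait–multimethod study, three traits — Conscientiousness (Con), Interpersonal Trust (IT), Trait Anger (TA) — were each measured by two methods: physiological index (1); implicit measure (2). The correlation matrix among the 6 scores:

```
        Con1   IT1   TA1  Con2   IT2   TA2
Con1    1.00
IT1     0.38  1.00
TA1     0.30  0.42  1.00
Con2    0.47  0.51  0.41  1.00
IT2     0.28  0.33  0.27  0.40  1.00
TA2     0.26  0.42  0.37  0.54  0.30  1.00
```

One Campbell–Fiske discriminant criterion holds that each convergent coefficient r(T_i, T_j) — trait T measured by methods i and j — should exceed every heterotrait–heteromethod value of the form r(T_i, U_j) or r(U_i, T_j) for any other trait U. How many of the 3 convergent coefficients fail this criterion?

3

Each convergent coefficient versus the relevant comparison correlations:
Con (methods 1·2): 0.47 vs {0.28, 0.51, 0.26, 0.41} → fail.
IT (methods 1·2): 0.33 vs {0.51, 0.28, 0.42, 0.27} → fail.
TA (methods 1·2): 0.37 vs {0.41, 0.26, 0.27, 0.42} → fail.
3 of 3 fail.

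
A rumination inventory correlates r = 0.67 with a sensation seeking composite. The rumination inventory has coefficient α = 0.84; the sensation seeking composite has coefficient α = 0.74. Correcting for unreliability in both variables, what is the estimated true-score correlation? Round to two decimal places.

r_true = r_obs / √(r_xx · r_yy) = 0.67 / √(0.84 × 0.74) = 0.67 / √0.6216 = 0.67 / 0.7884 ≈ 0.85.

0.85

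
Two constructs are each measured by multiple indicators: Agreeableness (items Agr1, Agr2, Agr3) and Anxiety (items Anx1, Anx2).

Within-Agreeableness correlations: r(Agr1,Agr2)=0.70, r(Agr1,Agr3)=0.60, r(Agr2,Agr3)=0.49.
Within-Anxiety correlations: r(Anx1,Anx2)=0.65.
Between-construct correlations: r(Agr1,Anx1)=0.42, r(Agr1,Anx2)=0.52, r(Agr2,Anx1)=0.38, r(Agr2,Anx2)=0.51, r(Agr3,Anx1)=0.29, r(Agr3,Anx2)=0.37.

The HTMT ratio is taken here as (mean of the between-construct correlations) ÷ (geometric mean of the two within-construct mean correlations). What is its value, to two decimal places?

Between-construct mean = 2.49/6 = 0.4150.
Mean within-Agr = 1.79/3 = 0.5967; mean within-Anx = 0.65/1 = 0.6500.
Geometric mean = √(0.5967 × 0.6500) = 0.6228.
HTMT = 0.4150 / 0.6228 = 0.67.

0.67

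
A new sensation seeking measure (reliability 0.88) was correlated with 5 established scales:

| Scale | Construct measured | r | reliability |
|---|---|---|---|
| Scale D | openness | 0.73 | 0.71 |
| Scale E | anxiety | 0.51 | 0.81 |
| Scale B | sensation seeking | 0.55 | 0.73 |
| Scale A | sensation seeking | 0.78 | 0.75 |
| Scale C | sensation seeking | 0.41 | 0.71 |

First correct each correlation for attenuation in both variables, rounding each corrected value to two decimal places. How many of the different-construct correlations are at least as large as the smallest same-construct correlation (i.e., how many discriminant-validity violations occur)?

Disattenuated r (r / √(r_scale · r_new)):
  Scale D (disc): 0.73 / √(0.71·0.88) = 0.92
  Scale E (disc): 0.51 / √(0.81·0.88) = 0.60
  Scale B (conv): 0.55 / √(0.73·0.88) = 0.69
  Scale A (conv): 0.78 / √(0.75·0.88) = 0.96
  Scale C (conv): 0.41 / √(0.71·0.88) = 0.52
Smallest convergent = 0.52. Discriminant values: 0.92, 0.60; count ≥ 0.52 → 2.

2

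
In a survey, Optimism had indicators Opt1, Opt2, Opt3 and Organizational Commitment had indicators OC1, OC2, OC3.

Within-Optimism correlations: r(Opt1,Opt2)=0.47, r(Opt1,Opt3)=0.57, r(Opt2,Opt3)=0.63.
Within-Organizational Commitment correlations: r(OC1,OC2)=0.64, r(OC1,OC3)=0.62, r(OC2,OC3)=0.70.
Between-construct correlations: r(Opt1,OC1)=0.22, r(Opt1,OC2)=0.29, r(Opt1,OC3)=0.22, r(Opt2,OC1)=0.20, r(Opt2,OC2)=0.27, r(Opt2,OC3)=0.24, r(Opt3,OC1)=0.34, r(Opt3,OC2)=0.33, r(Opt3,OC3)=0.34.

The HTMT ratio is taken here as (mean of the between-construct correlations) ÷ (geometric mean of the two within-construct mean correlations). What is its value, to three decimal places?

Mean heterotrait r = 2.45/9 = 0.2722.
Mean within-Opt = 1.67/3 = 0.5567; mean within-OC = 1.96/3 = 0.6533.
Geometric mean = √(0.5567 × 0.6533) = 0.6031.
HTMT = 0.2722 / 0.6031 = 0.451.

0.451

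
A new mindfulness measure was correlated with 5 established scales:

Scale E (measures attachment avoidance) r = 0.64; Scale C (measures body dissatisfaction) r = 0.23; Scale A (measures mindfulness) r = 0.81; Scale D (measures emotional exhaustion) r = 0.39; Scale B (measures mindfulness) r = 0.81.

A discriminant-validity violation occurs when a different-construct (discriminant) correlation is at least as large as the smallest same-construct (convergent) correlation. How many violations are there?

Convergent (same construct = mindfulness): Scale A, Scale B.
Smallest convergent = 0.81. Discriminant values: 0.64, 0.23, 0.39; count ≥ 0.81 → 0.

0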